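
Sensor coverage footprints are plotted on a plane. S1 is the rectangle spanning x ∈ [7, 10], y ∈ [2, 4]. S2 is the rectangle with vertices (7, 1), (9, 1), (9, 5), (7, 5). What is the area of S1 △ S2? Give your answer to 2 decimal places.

6.00

|S1∩S2|: x∈[7,9], y∈[2,4] → 2·2 = 4.
|S1 △ S2| = |S1| + |S2| − 2·|S1∩S2| = 6 + 8 − 8 = 6.00.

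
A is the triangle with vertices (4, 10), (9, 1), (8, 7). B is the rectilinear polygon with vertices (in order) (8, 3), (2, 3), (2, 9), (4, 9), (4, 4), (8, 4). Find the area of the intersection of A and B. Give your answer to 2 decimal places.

The intersection is the polygon with vertices (7.333,4), (8,4), (8,3), (7.889,3).
By the shoelace formula its area is 0.39.

0.39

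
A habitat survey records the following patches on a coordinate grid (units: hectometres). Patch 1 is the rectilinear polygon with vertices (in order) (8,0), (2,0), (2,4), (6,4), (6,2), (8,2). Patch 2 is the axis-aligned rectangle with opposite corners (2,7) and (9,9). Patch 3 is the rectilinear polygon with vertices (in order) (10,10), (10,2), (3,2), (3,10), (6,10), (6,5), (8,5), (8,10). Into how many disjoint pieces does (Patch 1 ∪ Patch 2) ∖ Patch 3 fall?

3

(Patch 1 ∪ Patch 2) ∖ Patch 3 splits into 3 disjoint pieces (area 14, area 4, area 2).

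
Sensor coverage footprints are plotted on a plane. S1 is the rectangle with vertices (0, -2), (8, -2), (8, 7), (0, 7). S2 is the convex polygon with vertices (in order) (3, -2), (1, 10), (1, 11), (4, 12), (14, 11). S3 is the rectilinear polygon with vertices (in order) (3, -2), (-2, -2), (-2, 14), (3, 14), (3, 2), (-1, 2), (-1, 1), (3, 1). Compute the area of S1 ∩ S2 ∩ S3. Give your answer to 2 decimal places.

6.17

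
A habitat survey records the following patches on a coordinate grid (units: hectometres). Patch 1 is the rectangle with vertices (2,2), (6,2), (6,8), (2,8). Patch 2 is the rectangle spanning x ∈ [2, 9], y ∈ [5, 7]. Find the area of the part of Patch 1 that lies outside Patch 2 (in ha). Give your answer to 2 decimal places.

16.00

|Patch 1∩Patch 2|: x∈[2,6], y∈[5,7] → 4·2 = 8.
|Patch 1| = 24.
|Patch 1 ∖ Patch 2| = |Patch 1| − |Patch 1∩Patch 2| = 24 − 8 = 16.00.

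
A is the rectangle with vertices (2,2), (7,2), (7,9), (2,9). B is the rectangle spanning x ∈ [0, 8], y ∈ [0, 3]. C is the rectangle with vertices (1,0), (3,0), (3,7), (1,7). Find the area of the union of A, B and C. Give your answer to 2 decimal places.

By inclusion–exclusion:
Individual areas: |A| = 35, |B| = 24, |C| = 14.
|A∩B|: x∈[2,7], y∈[2,3] → 5·1 = 5.
|A∩C|: x∈[2,3], y∈[2,7] → 1·5 = 5.
|B∩C|: x∈[1,3], y∈[0,3] → 2·3 = 6.
|A∩B∩C| = 1.
|A ∪ B ∪ C| = 73 − 16 + 1 = 58.00.

58.00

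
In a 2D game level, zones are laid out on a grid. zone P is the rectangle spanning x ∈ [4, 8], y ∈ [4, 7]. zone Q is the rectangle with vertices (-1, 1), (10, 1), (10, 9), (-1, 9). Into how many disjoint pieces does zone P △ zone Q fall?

1

zone P △ zone Q is a single connected region.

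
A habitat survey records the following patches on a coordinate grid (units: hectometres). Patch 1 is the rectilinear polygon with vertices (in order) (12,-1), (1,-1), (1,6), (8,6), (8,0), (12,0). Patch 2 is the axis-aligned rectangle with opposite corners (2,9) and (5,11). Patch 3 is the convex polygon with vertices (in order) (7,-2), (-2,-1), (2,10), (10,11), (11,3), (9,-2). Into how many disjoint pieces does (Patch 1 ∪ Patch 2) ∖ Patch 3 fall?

(Patch 1 ∪ Patch 2) ∖ Patch 3 splits into 2 disjoint pieces (area 2.4, area 2.4375).

2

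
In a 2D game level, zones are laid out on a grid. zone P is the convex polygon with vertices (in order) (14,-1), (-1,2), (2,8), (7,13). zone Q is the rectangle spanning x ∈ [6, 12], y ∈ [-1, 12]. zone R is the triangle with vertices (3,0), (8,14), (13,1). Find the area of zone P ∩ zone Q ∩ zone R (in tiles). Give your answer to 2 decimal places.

The intersection is the polygon with vertices (6,8.4), (7.286,12), (7.5,12), (12,3), (12,0.9), (7,0.4), (6,0.6).
By the shoelace formula its area is 45.69.

45.69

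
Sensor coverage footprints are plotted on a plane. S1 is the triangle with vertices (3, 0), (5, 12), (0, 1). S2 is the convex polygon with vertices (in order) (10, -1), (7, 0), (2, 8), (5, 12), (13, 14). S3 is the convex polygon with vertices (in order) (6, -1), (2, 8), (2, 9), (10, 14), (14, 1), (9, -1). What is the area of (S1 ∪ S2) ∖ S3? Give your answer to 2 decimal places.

23.55

|S1 ∪ S2| = 109.9053.
|(S1 ∪ S2) ∩ S3| = 86.3597.
|(S1 ∪ S2) ∖ S3| = 109.9053 − 86.3597 = 23.55.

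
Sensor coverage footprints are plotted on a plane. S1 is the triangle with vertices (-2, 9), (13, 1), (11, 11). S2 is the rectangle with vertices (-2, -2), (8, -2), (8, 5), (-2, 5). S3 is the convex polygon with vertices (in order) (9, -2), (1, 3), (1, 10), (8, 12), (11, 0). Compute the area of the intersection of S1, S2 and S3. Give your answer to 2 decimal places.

The intersection is the polygon with vertices (8,5), (8,3.667), (5.5,5).
By the shoelace formula its area is 1.67.

1.67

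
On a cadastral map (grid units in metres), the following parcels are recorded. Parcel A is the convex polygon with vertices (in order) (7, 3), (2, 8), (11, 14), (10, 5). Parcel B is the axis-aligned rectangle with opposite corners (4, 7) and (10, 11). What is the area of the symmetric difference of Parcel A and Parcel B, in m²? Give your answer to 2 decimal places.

30.17

|Parcel A| = 50, |Parcel B| = 24, |Parcel A∩Parcel B| = 21.9167.
|Parcel A △ Parcel B| = |Parcel A| + |Parcel B| − 2·|Parcel A∩Parcel B| = 50 + 24 − 43.8333 = 30.17.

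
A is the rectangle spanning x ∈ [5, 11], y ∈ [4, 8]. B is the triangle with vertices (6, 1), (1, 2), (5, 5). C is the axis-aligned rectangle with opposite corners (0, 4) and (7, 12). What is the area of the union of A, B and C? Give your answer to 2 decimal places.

80.71

By inclusion–exclusion:
Individual areas: |A| = 24, |B| = 9.5, |C| = 56.
|A∩B| = 0.125.
|A∩C|: x∈[5,7], y∈[4,8] → 2·4 = 8.
|B∩C| = 0.7917.
|A∩B∩C| = 0.125.
|A ∪ B ∪ C| = 89.5 − 8.9167 + 0.125 = 80.71.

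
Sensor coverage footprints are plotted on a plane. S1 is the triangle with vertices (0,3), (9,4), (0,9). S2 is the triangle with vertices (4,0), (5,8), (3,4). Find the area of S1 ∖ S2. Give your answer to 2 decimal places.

|S1| = 27, |S1∩S2| = 3.3714.
|S1 ∖ S2| = |S1| − |S1∩S2| = 27 − 3.3714 = 23.63.

23.63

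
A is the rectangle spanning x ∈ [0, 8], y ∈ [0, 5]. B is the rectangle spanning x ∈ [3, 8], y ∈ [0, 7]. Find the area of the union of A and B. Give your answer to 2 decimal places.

50.00

By inclusion–exclusion:
Individual areas: |A| = 40, |B| = 35.
|A∩B|: x∈[3,8], y∈[0,5] → 5·5 = 25.
|A ∪ B| = 75 − 25 = 50.00.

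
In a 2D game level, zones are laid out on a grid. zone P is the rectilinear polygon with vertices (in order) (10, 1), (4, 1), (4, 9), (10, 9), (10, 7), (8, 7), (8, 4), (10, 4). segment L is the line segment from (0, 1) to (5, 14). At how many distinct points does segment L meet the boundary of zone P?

0

The segment lies entirely outside zone P and never meets its boundary.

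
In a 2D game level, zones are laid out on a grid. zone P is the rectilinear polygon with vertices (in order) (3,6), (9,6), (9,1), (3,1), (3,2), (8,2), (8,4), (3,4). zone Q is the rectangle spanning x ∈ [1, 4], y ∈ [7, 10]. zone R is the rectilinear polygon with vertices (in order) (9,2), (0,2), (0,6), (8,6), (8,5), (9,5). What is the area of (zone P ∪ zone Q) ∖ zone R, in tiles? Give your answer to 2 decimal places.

|zone P ∪ zone Q| = 29.
|(zone P ∪ zone Q) ∩ zone R| = 13.
|(zone P ∪ zone Q) ∖ zone R| = 29 − 13 = 16.00.

16.00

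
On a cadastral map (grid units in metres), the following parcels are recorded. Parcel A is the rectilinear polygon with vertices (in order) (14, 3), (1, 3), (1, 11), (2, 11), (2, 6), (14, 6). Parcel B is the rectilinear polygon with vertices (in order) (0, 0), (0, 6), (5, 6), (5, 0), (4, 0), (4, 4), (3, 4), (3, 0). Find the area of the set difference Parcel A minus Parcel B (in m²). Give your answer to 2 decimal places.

|Parcel A| = 44, |Parcel A∩Parcel B| = 11.
|Parcel A ∖ Parcel B| = |Parcel A| − |Parcel A∩Parcel B| = 44 − 11 = 33.00.

33.00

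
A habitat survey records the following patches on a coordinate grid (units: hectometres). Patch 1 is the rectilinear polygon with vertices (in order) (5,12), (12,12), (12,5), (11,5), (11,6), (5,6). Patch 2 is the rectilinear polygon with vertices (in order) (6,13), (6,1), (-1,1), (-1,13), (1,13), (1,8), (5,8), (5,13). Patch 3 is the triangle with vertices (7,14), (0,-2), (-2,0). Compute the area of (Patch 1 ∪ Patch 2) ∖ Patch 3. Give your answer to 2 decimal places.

86.33

|Patch 1 ∪ Patch 2| = 101.
|(Patch 1 ∪ Patch 2) ∩ Patch 3| = 14.6701.
|(Patch 1 ∪ Patch 2) ∖ Patch 3| = 101 − 14.6701 = 86.33.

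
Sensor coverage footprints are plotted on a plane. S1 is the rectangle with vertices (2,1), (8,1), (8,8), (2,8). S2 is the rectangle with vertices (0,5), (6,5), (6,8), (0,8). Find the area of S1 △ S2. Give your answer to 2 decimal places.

|S1∩S2|: x∈[2,6], y∈[5,8] → 4·3 = 12.
|S1 △ S2| = |S1| + |S2| − 2·|S1∩S2| = 42 + 18 − 24 = 36.00.

36.00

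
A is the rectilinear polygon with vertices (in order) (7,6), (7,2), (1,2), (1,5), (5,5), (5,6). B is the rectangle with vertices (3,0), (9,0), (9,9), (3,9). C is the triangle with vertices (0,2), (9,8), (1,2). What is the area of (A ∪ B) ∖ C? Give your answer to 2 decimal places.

57.33

|A ∪ B| = 60.
|(A ∪ B) ∩ C| = 2.6667.
|(A ∪ B) ∖ C| = 60 − 2.6667 = 57.33.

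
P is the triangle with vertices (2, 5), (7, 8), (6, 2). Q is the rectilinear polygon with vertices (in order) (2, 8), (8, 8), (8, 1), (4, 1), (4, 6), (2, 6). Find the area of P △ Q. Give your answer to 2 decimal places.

|P| = 13.5, |Q| = 32, |P∩Q| = 10.8333.
|P △ Q| = |P| + |Q| − 2·|P∩Q| = 13.5 + 32 − 21.6667 = 23.83.

23.83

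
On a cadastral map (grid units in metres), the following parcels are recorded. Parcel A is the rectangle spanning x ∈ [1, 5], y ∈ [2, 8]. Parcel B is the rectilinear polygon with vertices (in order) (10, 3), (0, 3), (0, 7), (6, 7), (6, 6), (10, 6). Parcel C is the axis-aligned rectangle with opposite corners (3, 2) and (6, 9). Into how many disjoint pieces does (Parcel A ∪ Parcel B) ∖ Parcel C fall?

2

(Parcel A ∪ Parcel B) ∖ Parcel C splits into 2 disjoint pieces (area 16, area 12).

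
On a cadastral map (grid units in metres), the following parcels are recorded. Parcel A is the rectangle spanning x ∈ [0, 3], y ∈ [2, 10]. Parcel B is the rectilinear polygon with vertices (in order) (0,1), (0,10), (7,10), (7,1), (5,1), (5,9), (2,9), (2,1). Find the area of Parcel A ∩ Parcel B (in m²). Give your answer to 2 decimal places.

17.00

The intersection is the polygon with vertices (3,9), (2,9), (2,2), (0,2), (0,10), (3,10).
By the shoelace formula its area is 17.00.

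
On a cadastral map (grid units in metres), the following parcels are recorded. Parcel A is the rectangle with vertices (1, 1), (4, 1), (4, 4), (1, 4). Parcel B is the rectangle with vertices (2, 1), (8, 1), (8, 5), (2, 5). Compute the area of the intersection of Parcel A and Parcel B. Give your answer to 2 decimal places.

|Parcel A∩Parcel B|: x∈[2,4], y∈[1,4] → 2·3 = 6.

6.00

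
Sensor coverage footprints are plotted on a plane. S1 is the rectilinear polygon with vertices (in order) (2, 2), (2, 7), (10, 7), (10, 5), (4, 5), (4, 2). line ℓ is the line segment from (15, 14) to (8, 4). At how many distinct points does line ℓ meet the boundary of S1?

2

The segment meets the boundary at (8.7,5), (10,6.857).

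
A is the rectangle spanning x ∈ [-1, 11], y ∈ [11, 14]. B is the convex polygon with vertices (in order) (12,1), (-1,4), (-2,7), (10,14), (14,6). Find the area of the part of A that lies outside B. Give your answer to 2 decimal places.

26.29

|A| = 36, |A∩B| = 9.7143.
|A ∖ B| = |A| − |A∩B| = 36 − 9.7143 = 26.29.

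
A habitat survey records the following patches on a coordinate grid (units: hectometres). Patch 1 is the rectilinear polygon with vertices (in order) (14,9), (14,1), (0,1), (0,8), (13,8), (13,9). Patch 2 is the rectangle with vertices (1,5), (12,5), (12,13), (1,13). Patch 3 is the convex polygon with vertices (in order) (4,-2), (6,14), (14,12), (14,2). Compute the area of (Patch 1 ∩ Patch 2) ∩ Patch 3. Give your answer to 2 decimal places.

20.81

The region (Patch 1 ∩ Patch 2) ∩ Patch 3 is the polygon with vertices (12,5), (4.875,5), (5.25,8), (12,8).
By the shoelace formula its area is 20.81.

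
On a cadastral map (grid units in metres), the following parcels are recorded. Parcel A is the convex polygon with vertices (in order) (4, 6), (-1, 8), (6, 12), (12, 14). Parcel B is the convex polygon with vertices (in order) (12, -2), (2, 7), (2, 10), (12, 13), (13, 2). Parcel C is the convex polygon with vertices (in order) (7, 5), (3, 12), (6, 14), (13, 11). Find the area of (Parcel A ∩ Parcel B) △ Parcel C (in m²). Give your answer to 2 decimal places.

|Parcel A ∩ Parcel B| = 22.7239.
|(Parcel A ∩ Parcel B) ∩ Parcel C| = 11.7654.
|(Parcel A ∩ Parcel B) △ Parcel C| = 22.7239 + 44.5 − 23.5308 = 43.69.

43.69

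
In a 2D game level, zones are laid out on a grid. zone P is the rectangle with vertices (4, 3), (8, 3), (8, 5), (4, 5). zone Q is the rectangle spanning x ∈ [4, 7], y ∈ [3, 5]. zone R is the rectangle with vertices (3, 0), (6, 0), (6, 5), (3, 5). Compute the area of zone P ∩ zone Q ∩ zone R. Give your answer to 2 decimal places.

4.00

The intersection is the polygon with vertices (4,3), (4,5), (6,5), (6,3).
By the shoelace formula its area is 4.00.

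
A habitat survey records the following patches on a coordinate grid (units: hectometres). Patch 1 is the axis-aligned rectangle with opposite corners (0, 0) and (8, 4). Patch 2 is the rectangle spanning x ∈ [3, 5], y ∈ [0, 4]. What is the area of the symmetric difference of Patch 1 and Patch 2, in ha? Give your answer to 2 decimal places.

|Patch 1∩Patch 2|: x∈[3,5], y∈[0,4] → 2·4 = 8.
|Patch 1 △ Patch 2| = |Patch 1| + |Patch 2| − 2·|Patch 1∩Patch 2| = 32 + 8 − 16 = 24.00.

24.00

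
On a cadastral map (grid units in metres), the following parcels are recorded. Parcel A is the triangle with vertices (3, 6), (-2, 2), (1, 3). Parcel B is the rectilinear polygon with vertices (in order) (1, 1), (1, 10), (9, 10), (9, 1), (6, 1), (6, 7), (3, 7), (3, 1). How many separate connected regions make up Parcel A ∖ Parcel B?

Parcel A ∖ Parcel B is a single connected region.

1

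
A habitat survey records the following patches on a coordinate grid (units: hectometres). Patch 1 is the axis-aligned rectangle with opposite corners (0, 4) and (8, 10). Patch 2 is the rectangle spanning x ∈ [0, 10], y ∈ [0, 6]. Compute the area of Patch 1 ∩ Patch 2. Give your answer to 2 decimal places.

|Patch 1∩Patch 2|: x∈[0,8], y∈[4,6] → 8·2 = 16.

16.00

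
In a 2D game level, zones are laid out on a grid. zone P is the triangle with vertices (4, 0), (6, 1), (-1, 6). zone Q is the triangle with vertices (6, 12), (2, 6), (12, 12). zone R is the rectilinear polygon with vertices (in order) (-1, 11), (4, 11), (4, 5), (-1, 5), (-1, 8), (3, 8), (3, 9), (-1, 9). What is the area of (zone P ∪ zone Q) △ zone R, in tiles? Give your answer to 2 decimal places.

48.33

|zone P ∪ zone Q| = 26.5.
|(zone P ∪ zone Q) ∩ zone R| = 2.0833.
|(zone P ∪ zone Q) △ zone R| = 26.5 + 26 − 4.1667 = 48.33.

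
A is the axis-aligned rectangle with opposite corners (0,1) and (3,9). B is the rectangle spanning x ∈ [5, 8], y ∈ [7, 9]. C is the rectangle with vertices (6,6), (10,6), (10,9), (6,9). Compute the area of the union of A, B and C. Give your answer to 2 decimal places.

38.00

By inclusion–exclusion:
Individual areas: |A| = 24, |B| = 6, |C| = 12.
|A∩B| = 0 (no overlap).
|A∩C| = 0 (no overlap).
|B∩C|: x∈[6,8], y∈[7,9] → 2·2 = 4.
|A∩B∩C| = 0.
|A ∪ B ∪ C| = 42 − 4 + 0 = 38.00.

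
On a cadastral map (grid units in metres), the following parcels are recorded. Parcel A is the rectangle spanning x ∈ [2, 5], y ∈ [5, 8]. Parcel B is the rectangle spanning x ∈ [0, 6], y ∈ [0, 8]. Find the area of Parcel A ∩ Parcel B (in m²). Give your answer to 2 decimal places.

|Parcel A∩Parcel B|: x∈[2,5], y∈[5,8] → 3·3 = 9.

9.00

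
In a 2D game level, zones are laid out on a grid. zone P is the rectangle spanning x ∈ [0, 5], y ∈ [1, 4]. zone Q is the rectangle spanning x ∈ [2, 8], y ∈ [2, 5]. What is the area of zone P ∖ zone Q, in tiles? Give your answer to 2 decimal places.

9.00

|zone P∩zone Q|: x∈[2,5], y∈[2,4] → 3·2 = 6.
|zone P| = 15.
|zone P ∖ zone Q| = |zone P| − |zone P∩zone Q| = 15 − 6 = 9.00.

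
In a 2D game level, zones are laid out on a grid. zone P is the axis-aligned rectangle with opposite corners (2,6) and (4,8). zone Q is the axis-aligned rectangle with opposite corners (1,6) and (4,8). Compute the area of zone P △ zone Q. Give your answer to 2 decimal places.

|zone P∩zone Q|: x∈[2,4], y∈[6,8] → 2·2 = 4.
|zone P △ zone Q| = |zone P| + |zone Q| − 2·|zone P∩zone Q| = 4 + 6 − 8 = 2.00.

2.00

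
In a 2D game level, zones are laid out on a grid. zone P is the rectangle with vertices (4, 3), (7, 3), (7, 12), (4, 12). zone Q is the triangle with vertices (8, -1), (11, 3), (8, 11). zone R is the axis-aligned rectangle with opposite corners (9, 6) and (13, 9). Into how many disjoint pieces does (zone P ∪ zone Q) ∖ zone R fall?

2

(zone P ∪ zone Q) ∖ zone R splits into 2 disjoint pieces (area 27, area 16.9792).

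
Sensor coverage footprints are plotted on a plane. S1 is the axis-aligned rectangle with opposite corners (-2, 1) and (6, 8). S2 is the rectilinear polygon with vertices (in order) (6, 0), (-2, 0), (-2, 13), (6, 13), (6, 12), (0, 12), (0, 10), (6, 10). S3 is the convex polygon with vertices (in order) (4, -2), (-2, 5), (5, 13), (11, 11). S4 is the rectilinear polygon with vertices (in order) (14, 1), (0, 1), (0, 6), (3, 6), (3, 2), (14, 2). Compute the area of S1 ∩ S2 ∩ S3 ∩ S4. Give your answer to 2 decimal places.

The intersection is the polygon with vertices (0,2.667), (0,6), (3,6), (3,2), (6,2), (6,1.714), (5.615,1), (1.429,1).
By the shoelace formula its area is 16.67.

16.67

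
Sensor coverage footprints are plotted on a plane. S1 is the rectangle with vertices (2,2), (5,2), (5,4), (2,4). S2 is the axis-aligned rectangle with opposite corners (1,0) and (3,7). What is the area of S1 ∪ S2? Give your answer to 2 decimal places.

18.00

By inclusion–exclusion:
Individual areas: |S1| = 6, |S2| = 14.
|S1∩S2|: x∈[2,3], y∈[2,4] → 1·2 = 2.
|S1 ∪ S2| = 20 − 2 = 18.00.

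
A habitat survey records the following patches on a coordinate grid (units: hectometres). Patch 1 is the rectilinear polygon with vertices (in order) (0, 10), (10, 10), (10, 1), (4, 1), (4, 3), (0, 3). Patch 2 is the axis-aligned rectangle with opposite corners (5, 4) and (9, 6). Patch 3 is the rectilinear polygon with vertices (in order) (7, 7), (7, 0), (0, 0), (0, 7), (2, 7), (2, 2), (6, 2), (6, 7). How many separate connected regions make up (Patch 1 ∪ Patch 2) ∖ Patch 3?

1

(Patch 1 ∪ Patch 2) ∖ Patch 3 is a single connected region.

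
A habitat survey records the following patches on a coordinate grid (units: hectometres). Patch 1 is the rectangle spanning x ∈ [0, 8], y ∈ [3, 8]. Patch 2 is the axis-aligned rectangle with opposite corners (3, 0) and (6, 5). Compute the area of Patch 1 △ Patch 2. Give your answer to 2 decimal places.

|Patch 1∩Patch 2|: x∈[3,6], y∈[3,5] → 3·2 = 6.
|Patch 1 △ Patch 2| = |Patch 1| + |Patch 2| − 2·|Patch 1∩Patch 2| = 40 + 15 − 12 = 43.00.

43.00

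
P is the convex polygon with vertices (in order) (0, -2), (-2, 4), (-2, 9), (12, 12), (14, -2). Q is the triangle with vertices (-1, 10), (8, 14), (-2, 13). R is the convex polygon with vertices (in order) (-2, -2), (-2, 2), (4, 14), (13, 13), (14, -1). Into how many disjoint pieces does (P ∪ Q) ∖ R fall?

(P ∪ Q) ∖ R splits into 4 disjoint pieces (area 13.32, area 7.8068, area 11.7707, area 0.2901).

4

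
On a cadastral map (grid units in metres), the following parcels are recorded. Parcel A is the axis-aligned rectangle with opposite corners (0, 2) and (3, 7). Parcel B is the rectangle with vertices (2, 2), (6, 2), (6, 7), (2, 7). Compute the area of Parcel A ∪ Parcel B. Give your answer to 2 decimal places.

By inclusion–exclusion:
Individual areas: |Parcel A| = 15, |Parcel B| = 20.
|Parcel A∩Parcel B|: x∈[2,3], y∈[2,7] → 1·5 = 5.
|Parcel A ∪ Parcel B| = 35 − 5 = 30.00.

30.00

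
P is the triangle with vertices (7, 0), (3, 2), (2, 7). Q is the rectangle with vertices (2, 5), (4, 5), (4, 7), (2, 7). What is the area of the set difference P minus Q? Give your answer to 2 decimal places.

|P| = 9, |P∩Q| = 1.0286.
|P ∖ Q| = |P| − |P∩Q| = 9 − 1.0286 = 7.97.

7.97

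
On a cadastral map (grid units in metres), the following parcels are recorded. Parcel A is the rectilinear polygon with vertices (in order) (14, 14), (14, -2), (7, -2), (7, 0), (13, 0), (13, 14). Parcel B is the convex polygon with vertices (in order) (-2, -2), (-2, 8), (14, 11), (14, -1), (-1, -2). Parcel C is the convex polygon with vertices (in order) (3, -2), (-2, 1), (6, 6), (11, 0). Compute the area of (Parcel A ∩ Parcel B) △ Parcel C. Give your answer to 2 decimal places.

69.04

|Parcel A ∩ Parcel B| = 19.5396.
|(Parcel A ∩ Parcel B) ∩ Parcel C| = 2.
|(Parcel A ∩ Parcel B) △ Parcel C| = 19.5396 + 53.5 − 4 = 69.04.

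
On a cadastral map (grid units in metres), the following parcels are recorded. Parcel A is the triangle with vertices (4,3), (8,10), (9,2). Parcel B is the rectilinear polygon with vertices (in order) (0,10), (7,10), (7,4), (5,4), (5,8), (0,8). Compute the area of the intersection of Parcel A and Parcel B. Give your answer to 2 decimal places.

5.00

The intersection is the polygon with vertices (7,8.25), (7,4), (5,4), (5,4.75).
By the shoelace formula its area is 5.00.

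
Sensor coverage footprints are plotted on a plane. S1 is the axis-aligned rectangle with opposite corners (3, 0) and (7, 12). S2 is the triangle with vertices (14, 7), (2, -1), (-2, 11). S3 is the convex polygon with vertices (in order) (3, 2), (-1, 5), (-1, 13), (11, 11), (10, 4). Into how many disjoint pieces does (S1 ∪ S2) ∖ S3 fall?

4

(S1 ∪ S2) ∖ S3 splits into 4 disjoint pieces (area 17.3958, area 1.375, area 0.3333, area 6.2387).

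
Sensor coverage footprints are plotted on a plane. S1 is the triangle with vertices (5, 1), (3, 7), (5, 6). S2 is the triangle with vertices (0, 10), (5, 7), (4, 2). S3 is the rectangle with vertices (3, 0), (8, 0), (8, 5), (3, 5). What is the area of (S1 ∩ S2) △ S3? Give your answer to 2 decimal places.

26.21

|S1 ∩ S2| = 2.8409.
|(S1 ∩ S2) ∩ S3| = 0.8167.
|(S1 ∩ S2) △ S3| = 2.8409 + 25 − 1.6333 = 26.21.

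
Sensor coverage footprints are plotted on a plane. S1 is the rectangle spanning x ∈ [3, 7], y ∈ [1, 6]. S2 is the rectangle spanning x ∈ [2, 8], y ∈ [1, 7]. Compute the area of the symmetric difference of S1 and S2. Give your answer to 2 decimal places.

16.00

|S1∩S2|: x∈[3,7], y∈[1,6] → 4·5 = 20.
|S1 △ S2| = |S1| + |S2| − 2·|S1∩S2| = 20 + 36 − 40 = 16.00.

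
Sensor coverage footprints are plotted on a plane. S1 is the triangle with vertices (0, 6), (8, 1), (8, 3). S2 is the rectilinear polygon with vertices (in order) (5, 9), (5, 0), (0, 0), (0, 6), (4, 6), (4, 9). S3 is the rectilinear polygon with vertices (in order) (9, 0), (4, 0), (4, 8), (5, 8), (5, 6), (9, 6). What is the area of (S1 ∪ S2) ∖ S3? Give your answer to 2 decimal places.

25.00

|S1 ∪ S2| = 37.875.
|(S1 ∪ S2) ∩ S3| = 12.875.
|(S1 ∪ S2) ∖ S3| = 37.875 − 12.875 = 25.00.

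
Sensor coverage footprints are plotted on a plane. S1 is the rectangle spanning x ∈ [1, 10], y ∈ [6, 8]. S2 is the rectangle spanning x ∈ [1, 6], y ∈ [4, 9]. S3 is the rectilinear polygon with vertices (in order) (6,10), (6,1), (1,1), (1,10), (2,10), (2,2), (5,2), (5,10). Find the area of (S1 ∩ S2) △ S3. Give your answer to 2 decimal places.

|S1 ∩ S2| = 10.
|(S1 ∩ S2) ∩ S3| = 4.
|(S1 ∩ S2) △ S3| = 10 + 21 − 8 = 23.00.

23.00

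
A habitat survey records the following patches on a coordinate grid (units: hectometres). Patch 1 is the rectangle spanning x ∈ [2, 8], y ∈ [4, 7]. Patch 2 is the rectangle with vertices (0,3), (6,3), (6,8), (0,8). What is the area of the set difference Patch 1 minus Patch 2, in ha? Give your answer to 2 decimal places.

6.00

|Patch 1∩Patch 2|: x∈[2,6], y∈[4,7] → 4·3 = 12.
|Patch 1| = 18.
|Patch 1 ∖ Patch 2| = |Patch 1| − |Patch 1∩Patch 2| = 18 − 12 = 6.00.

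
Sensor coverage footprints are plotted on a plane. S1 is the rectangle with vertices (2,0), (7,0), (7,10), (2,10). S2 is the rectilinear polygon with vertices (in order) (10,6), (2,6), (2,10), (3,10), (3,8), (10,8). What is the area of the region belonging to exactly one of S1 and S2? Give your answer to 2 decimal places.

44.00

|S1| = 50, |S2| = 18, |S1∩S2| = 12.
|S1 △ S2| = |S1| + |S2| − 2·|S1∩S2| = 50 + 18 − 24 = 44.00.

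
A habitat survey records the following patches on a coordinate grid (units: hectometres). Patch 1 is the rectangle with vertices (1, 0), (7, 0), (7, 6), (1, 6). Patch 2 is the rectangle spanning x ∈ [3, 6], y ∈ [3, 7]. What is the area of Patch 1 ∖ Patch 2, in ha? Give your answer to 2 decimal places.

27.00

|Patch 1∩Patch 2|: x∈[3,6], y∈[3,6] → 3·3 = 9.
|Patch 1| = 36.
|Patch 1 ∖ Patch 2| = |Patch 1| − |Patch 1∩Patch 2| = 36 − 9 = 27.00.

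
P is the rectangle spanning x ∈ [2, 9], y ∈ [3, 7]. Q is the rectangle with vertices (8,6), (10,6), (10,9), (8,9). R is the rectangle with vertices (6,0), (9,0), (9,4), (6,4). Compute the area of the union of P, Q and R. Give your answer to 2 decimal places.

42.00

By inclusion–exclusion:
Individual areas: |P| = 28, |Q| = 6, |R| = 12.
|P∩Q|: x∈[8,9], y∈[6,7] → 1·1 = 1.
|P∩R|: x∈[6,9], y∈[3,4] → 3·1 = 3.
|Q∩R| = 0 (no overlap).
|P∩Q∩R| = 0.
|P ∪ Q ∪ R| = 46 − 4 + 0 = 42.00.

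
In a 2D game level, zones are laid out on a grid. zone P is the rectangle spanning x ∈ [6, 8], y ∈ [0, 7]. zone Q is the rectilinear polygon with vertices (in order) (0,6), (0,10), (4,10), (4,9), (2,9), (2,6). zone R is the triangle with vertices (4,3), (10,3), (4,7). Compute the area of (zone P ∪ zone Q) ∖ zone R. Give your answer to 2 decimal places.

|zone P ∪ zone Q| = 24.
|(zone P ∪ zone Q) ∩ zone R| = 4.
|(zone P ∪ zone Q) ∖ zone R| = 24 − 4 = 20.00.

20.00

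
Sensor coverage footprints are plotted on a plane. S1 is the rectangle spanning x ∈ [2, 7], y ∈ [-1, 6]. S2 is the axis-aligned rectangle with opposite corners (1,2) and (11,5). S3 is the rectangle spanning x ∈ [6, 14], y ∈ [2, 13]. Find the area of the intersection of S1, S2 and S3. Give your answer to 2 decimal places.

3.00

The intersection is the polygon with vertices (6,2), (6,5), (7,5), (7,2).
By the shoelace formula its area is 3.00.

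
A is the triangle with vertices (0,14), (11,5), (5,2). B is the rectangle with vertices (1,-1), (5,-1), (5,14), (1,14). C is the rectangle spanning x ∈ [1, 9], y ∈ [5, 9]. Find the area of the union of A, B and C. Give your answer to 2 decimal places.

87.93

By inclusion–exclusion:
Individual areas: |A| = 43.5, |B| = 60, |C| = 32.
|A∩B| = 18.9818.
|A∩C| = 20.9192.
|B∩C|: x∈[1,5], y∈[5,9] → 4·4 = 16.
|A∩B∩C| = 8.3333.
|A ∪ B ∪ C| = 135.5 − 55.901 + 8.3333 = 87.93.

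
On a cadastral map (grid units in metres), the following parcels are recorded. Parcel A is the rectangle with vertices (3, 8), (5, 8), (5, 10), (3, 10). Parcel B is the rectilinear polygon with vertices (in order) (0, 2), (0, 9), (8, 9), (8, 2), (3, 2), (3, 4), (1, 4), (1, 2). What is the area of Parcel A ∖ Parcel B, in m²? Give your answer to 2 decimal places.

|Parcel A| = 4, |Parcel A∩Parcel B| = 2.
|Parcel A ∖ Parcel B| = |Parcel A| − |Parcel A∩Parcel B| = 4 − 2 = 2.00.

2.00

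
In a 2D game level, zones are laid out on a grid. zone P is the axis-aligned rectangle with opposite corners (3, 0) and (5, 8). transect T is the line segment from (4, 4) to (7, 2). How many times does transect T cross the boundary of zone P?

1

The segment meets the boundary at (5,3.333).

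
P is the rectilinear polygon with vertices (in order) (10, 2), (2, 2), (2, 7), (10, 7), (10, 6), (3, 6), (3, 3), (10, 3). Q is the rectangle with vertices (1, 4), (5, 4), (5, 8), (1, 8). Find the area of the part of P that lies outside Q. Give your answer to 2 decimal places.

|P| = 19, |P∩Q| = 5.
|P ∖ Q| = |P| − |P∩Q| = 19 − 5 = 14.00.

14.00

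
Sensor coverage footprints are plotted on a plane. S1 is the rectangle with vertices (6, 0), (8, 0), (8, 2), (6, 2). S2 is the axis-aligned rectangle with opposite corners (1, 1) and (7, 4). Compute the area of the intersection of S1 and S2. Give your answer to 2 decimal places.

|S1∩S2|: x∈[6,7], y∈[1,2] → 1·1 = 1.

1.00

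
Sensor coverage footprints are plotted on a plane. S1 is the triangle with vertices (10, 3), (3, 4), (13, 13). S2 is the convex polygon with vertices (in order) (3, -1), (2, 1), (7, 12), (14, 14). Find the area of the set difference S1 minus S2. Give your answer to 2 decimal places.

|S1| = 36.5, |S1∩S2| = 18.3776.
|S1 ∖ S2| = |S1| − |S1∩S2| = 36.5 − 18.3776 = 18.12.

18.12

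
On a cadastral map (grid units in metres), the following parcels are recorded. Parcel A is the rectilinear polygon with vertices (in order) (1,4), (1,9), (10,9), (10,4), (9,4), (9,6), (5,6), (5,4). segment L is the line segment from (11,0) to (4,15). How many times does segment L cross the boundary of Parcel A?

4

The segment meets the boundary at (8.2,6), (9,4.286), (9.133,4), (6.8,9).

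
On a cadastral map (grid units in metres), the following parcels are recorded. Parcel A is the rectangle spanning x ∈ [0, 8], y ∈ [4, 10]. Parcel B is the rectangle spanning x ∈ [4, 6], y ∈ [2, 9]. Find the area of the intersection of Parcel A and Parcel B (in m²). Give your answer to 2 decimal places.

|Parcel A∩Parcel B|: x∈[4,6], y∈[4,9] → 2·5 = 10.

10.00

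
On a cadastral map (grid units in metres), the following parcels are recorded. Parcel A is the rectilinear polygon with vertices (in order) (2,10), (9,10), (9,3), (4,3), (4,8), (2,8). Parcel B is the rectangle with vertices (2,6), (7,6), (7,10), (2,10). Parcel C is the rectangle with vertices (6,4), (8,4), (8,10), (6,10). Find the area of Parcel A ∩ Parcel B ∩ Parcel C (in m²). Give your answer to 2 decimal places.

The intersection is the polygon with vertices (7,6), (6,6), (6,10), (7,10).
By the shoelace formula its area is 4.00.

4.00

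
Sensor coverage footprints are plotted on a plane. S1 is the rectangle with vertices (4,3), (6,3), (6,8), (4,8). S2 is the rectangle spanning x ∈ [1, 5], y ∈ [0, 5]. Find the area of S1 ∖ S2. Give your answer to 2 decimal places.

|S1∩S2|: x∈[4,5], y∈[3,5] → 1·2 = 2.
|S1| = 10.
|S1 ∖ S2| = |S1| − |S1∩S2| = 10 − 2 = 8.00.

8.00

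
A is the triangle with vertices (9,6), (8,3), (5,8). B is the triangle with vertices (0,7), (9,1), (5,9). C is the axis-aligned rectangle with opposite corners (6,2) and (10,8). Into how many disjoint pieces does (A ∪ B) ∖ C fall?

(A ∪ B) ∖ C splits into 2 disjoint pieces (area 0.5, area 18.0833).

2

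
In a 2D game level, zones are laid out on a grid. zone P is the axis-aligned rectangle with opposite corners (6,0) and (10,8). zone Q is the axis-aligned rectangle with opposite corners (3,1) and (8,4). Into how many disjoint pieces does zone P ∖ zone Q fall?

1

zone P ∖ zone Q is a single connected region.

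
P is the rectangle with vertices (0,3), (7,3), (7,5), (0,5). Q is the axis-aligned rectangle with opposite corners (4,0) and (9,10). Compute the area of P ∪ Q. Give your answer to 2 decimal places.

By inclusion–exclusion:
Individual areas: |P| = 14, |Q| = 50.
|P∩Q|: x∈[4,7], y∈[3,5] → 3·2 = 6.
|P ∪ Q| = 64 − 6 = 58.00.

58.00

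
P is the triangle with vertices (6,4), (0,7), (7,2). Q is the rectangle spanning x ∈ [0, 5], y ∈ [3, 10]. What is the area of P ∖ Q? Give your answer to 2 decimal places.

1.82

|P| = 4.5, |P∩Q| = 2.6786.
|P ∖ Q| = |P| − |P∩Q| = 4.5 − 2.6786 = 1.82.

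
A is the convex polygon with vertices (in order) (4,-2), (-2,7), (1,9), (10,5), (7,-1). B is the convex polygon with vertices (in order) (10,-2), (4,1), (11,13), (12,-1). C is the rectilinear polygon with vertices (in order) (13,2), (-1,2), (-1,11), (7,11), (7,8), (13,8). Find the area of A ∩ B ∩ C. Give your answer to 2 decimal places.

13.75

The intersection is the polygon with vertices (8.5,2), (4.583,2), (7.088,6.294), (10,5).
By the shoelace formula its area is 13.75.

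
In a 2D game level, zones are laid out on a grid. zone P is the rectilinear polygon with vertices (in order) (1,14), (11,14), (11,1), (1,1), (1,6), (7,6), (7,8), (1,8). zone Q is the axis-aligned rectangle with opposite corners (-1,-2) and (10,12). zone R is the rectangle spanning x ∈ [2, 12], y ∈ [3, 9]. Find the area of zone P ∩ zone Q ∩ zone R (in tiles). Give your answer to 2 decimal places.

The intersection is the polygon with vertices (7,6), (7,8), (2,8), (2,9), (10,9), (10,3), (2,3), (2,6).
By the shoelace formula its area is 38.00.

38.00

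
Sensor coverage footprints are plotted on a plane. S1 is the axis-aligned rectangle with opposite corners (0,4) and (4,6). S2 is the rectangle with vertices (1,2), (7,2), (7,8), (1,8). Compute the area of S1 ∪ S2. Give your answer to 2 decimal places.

By inclusion–exclusion:
Individual areas: |S1| = 8, |S2| = 36.
|S1∩S2|: x∈[1,4], y∈[4,6] → 3·2 = 6.
|S1 ∪ S2| = 44 − 6 = 38.00.

38.00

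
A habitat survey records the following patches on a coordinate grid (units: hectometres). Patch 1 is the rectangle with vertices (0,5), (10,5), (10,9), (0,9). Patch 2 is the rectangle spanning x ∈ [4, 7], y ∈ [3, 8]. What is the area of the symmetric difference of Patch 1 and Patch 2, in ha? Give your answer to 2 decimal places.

37.00

|Patch 1∩Patch 2|: x∈[4,7], y∈[5,8] → 3·3 = 9.
|Patch 1 △ Patch 2| = |Patch 1| + |Patch 2| − 2·|Patch 1∩Patch 2| = 40 + 15 − 18 = 37.00.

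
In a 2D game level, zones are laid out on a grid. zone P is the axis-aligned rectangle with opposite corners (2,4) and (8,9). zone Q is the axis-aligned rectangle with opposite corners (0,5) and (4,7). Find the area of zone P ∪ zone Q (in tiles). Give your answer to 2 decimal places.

34.00

By inclusion–exclusion:
Individual areas: |zone P| = 30, |zone Q| = 8.
|zone P∩zone Q|: x∈[2,4], y∈[5,7] → 2·2 = 4.
|zone P ∪ zone Q| = 38 − 4 = 34.00.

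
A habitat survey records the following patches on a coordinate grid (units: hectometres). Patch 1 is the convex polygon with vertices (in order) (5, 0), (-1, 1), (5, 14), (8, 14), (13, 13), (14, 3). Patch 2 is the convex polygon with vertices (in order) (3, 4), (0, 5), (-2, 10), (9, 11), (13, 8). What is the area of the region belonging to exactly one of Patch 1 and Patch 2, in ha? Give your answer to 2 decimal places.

|Patch 1| = 146, |Patch 2| = 65, |Patch 1∩Patch 2| = 48.6363.
|Patch 1 △ Patch 2| = |Patch 1| + |Patch 2| − 2·|Patch 1∩Patch 2| = 146 + 65 − 97.2727 = 113.73.

113.73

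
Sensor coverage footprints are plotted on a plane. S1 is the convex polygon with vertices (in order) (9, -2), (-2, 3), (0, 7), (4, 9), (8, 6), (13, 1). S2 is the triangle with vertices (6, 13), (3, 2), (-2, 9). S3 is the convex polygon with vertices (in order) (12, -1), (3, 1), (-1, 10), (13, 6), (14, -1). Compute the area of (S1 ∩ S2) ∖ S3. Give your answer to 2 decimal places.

1.71

|S1 ∩ S2| = 17.2186.
|(S1 ∩ S2) ∩ S3| = 15.5062.
|(S1 ∩ S2) ∖ S3| = 17.2186 − 15.5062 = 1.71.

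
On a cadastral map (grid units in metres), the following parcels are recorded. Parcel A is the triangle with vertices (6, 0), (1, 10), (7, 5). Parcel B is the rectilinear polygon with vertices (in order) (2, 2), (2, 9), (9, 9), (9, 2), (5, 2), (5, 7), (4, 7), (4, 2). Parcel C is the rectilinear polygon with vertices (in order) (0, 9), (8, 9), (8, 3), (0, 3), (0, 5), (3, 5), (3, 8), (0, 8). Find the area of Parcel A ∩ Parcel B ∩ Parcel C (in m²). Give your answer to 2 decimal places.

9.07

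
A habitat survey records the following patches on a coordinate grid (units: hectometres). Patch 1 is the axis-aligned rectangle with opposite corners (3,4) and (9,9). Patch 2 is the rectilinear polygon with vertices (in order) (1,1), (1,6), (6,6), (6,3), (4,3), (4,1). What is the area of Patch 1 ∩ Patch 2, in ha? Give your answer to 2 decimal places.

6.00

The intersection is the polygon with vertices (3,4), (3,6), (6,6), (6,4).
By the shoelace formula its area is 6.00.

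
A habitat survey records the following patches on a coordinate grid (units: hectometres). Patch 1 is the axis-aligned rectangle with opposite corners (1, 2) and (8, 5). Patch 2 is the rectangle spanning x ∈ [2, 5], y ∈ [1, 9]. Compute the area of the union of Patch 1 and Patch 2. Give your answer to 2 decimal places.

36.00

By inclusion–exclusion:
Individual areas: |Patch 1| = 21, |Patch 2| = 24.
|Patch 1∩Patch 2|: x∈[2,5], y∈[2,5] → 3·3 = 9.
|Patch 1 ∪ Patch 2| = 45 − 9 = 36.00.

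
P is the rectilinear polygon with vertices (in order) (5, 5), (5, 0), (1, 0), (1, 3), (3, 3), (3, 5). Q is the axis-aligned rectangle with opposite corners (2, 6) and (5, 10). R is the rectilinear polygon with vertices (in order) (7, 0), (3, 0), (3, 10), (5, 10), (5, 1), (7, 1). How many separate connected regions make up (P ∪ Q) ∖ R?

2

(P ∪ Q) ∖ R splits into 2 disjoint pieces (area 6, area 4).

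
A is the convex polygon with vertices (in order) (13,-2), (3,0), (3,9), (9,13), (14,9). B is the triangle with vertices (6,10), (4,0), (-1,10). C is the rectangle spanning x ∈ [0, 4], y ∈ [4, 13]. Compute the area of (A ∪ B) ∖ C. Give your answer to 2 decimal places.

124.25

|A ∪ B| = 144.25.
|(A ∪ B) ∩ C| = 20.
|(A ∪ B) ∖ C| = 144.25 − 20 = 124.25.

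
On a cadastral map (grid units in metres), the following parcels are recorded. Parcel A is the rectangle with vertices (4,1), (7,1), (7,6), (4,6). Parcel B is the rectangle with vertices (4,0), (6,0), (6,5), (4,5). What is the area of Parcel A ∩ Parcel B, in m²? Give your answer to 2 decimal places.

|Parcel A∩Parcel B|: x∈[4,6], y∈[1,5] → 2·4 = 8.

8.00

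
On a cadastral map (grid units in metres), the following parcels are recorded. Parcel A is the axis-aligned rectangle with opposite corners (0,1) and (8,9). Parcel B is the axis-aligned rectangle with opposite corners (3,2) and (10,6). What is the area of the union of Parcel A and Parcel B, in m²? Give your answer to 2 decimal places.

72.00

By inclusion–exclusion:
Individual areas: |Parcel A| = 64, |Parcel B| = 28.
|Parcel A∩Parcel B|: x∈[3,8], y∈[2,6] → 5·4 = 20.
|Parcel A ∪ Parcel B| = 92 − 20 = 72.00.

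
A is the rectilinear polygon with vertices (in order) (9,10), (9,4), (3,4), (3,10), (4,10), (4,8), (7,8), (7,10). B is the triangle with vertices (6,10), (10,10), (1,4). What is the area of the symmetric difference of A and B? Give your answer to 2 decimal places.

28.13

|A| = 30, |B| = 12, |A∩B| = 6.9333.
|A △ B| = |A| + |B| − 2·|A∩B| = 30 + 12 − 13.8667 = 28.13.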